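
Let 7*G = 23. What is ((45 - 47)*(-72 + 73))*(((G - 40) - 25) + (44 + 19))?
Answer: -18/7 ≈ -2.5714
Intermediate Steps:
G = 23/7 (G = (1/7)*23 = 23/7 ≈ 3.2857)
((45 - 47)*(-72 + 73))*(((G - 40) - 25) + (44 + 19)) = ((45 - 47)*(-72 + 73))*(((23/7 - 40) - 25) + (44 + 19)) = (-2*1)*((-257/7 - 25) + 63) = -2*(-432/7 + 63) = -2*9/7 = -18/7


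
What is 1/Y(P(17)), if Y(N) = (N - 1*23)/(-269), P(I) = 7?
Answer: 269/16 ≈ 16.813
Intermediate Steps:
Y(N) = 23/269 - N/269 (Y(N) = (N - 23)*(-1/269) = (-23 + N)*(-1/269) = 23/269 - N/269)
1/Y(P(17)) = 1/(23/269 - 1/269*7) = 1/(23/269 - 7/269) = 1/(16/269) = 269/16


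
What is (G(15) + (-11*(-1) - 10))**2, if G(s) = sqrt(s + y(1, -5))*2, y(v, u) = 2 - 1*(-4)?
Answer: 85 + 4*sqrt(21) ≈ 103.33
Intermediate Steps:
y(v, u) = 6 (y(v, u) = 2 + 4 = 6)
G(s) = 2*sqrt(6 + s) (G(s) = sqrt(s + 6)*2 = sqrt(6 + s)*2 = 2*sqrt(6 + s))
(G(15) + (-11*(-1) - 10))**2 = (2*sqrt(6 + 15) + (-11*(-1) - 10))**2 = (2*sqrt(21) + (11 - 10))**2 = (2*sqrt(21) + 1)**2 = (1 + 2*sqrt(21))**2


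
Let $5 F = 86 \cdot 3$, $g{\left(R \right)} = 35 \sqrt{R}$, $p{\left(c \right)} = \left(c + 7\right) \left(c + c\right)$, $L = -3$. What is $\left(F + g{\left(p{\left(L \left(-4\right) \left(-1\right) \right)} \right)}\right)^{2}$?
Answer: $\frac{3741564}{25} + 7224 \sqrt{30} \approx 1.8923 \cdot 10^{5}$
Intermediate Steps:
$p{\left(c \right)} = 2 c \left(7 + c\right)$ ($p{\left(c \right)} = \left(7 + c\right) 2 c = 2 c \left(7 + c\right)$)
$F = \frac{258}{5}$ ($F = \frac{86 \cdot 3}{5} = \frac{1}{5} \cdot 258 = \frac{258}{5} \approx 51.6$)
$\left(F + g{\left(p{\left(L \left(-4\right) \left(-1\right) \right)} \right)}\right)^{2} = \left(\frac{258}{5} + 35 \sqrt{2 \left(-3\right) \left(-4\right) \left(-1\right) \left(7 + \left(-3\right) \left(-4\right) \left(-1\right)\right)}\right)^{2} = \left(\frac{258}{5} + 35 \sqrt{2 \cdot 12 \left(-1\right) \left(7 + 12 \left(-1\right)\right)}\right)^{2} = \left(\frac{258}{5} + 35 \sqrt{2 \left(-12\right) \left(7 - 12\right)}\right)^{2} = \left(\frac{258}{5} + 35 \sqrt{2 \left(-12\right) \left(-5\right)}\right)^{2} = \left(\frac{258}{5} + 35 \sqrt{120}\right)^{2} = \left(\frac{258}{5} + 35 \cdot 2 \sqrt{30}\right)^{2} = \left(\frac{258}{5} + 70 \sqrt{30}\right)^{2}$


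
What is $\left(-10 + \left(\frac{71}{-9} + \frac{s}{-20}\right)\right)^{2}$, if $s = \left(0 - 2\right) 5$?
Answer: $\frac{97969}{324} \approx 302.37$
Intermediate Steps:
$s = -10$ ($s = \left(-2\right) 5 = -10$)
$\left(-10 + \left(\frac{71}{-9} + \frac{s}{-20}\right)\right)^{2} = \left(-10 + \left(\frac{71}{-9} - \frac{10}{-20}\right)\right)^{2} = \left(-10 + \left(71 \left(- \frac{1}{9}\right) - - \frac{1}{2}\right)\right)^{2} = \left(-10 + \left(- \frac{71}{9} + \frac{1}{2}\right)\right)^{2} = \left(-10 - \frac{133}{18}\right)^{2} = \left(- \frac{313}{18}\right)^{2} = \frac{97969}{324}$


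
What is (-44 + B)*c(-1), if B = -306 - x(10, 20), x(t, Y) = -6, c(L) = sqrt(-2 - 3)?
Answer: -344*I*sqrt(5) ≈ -769.21*I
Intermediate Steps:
c(L) = I*sqrt(5) (c(L) = sqrt(-5) = I*sqrt(5))
B = -300 (B = -306 - 1*(-6) = -306 + 6 = -300)
(-44 + B)*c(-1) = (-44 - 300)*(I*sqrt(5)) = -344*I*sqrt(5)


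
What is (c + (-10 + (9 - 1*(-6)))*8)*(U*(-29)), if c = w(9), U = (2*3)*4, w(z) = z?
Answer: -34104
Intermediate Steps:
U = 24 (U = 6*4 = 24)
c = 9
(c + (-10 + (9 - 1*(-6)))*8)*(U*(-29)) = (9 + (-10 + (9 - 1*(-6)))*8)*(24*(-29)) = (9 + (-10 + (9 + 6))*8)*(-696) = (9 + (-10 + 15)*8)*(-696) = (9 + 5*8)*(-696) = (9 + 40)*(-696) = 49*(-696) = -34104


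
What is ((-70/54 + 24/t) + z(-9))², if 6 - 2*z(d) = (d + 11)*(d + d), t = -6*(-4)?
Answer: 312481/729 ≈ 428.64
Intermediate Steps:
t = 24
z(d) = 3 - d*(11 + d) (z(d) = 3 - (d + 11)*(d + d)/2 = 3 - (11 + d)*2*d/2 = 3 - d*(11 + d))
((-70/54 + 24/t) + z(-9))² = ((-70/54 + 24/24) + (3 - 1*(-9)² - 11*(-9)))² = ((-70*1/54 + 24*(1/24)) + (3 - 1*81 + 99))² = ((-35/27 + 1) + (3 - 81 + 99))² = (-8/27 + 21)² = (559/27)² = 312481/729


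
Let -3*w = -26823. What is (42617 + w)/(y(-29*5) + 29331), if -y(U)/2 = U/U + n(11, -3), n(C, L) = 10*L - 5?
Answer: 51558/29399 ≈ 1.7537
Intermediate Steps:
n(C, L) = -5 + 10*L
w = 8941 (w = -⅓*(-26823) = 8941)
y(U) = 68 (y(U) = -2*(U/U + (-5 + 10*(-3))) = -2*(1 + (-5 - 30)) = -2*(1 - 35) = -2*(-34) = 68)
(42617 + w)/(y(-29*5) + 29331) = (42617 + 8941)/(68 + 29331) = 51558/29399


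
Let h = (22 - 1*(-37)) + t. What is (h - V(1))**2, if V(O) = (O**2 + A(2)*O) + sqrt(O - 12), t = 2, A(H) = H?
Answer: (58 - I*sqrt(11))**2 ≈ 3353.0 - 384.73*I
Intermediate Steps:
V(O) = O**2 + sqrt(-12 + O) + 2*O (V(O) = (O**2 + 2*O) + sqrt(O - 12) = (O**2 + 2*O) + sqrt(-12 + O) = O**2 + sqrt(-12 + O) + 2*O)
h = 61 (h = (22 - 1*(-37)) + 2 = (22 + 37) + 2 = 59 + 2 = 61)
(h - V(1))**2 = (61 - (1**2 + sqrt(-12 + 1) + 2*1))**2 = (61 - (1 + sqrt(-11) + 2))**2 = (61 - (1 + I*sqrt(11) + 2))**2 = (61 - (3 + I*sqrt(11)))**2 = (61 + (-3 - I*sqrt(11)))**2 = (58 - I*sqrt(11))**2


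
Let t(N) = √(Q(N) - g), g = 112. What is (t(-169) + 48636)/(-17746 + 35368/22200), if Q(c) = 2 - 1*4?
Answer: -134964900/49240729 - 2775*I*√114/49240729 ≈ -2.7409 - 0.00060172*I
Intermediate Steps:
Q(c) = -2 (Q(c) = 2 - 4 = -2)
t(N) = I*√114 (t(N) = √(-2 - 1*112) = √(-2 - 112) = √(-114) = I*√114)
(t(-169) + 48636)/(-17746 + 35368/22200) = (I*√114 + 48636)/(-17746 + 35368/22200) = (48636 + I*√114)/(-17746 + 35368*(1/22200)) = (48636 + I*√114)/(-17746 + 4421/2775) = (48636 + I*√114)/(-49240729/2775) = (48636 + I*√114)*(-2775/49240729) = -134964900/49240729 - 2775*I*√114/49240729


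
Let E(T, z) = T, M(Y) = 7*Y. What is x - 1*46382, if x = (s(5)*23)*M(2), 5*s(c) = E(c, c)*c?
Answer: -44772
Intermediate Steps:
s(c) = c²/5 (s(c) = (c*c)/5 = c²/5)
x = 1610 (x = (((⅕)*5²)*23)*(7*2) = (((⅕)*25)*23)*14 = (5*23)*14 = 115*14 = 1610)
x - 1*46382 = 1610 - 1*46382 = 1610 - 46382 = -44772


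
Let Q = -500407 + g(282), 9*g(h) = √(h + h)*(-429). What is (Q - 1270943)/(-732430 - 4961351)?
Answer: 590450/1897927 + 286*√141/17081343 ≈ 0.31130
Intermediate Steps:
g(h) = -143*√2*√h/3 (g(h) = (√(h + h)*(-429))/9 = (√(2*h)*(-429))/9 = ((√2*√h)*(-429))/9 = (-429*√2*√h)/9 = -143*√2*√h/3)
Q = -500407 - 286*√141/3 (Q = -500407 - 143*√2*√282/3 = -500407 - 286*√141/3 ≈ -5.0154e+5)
(Q - 1270943)/(-732430 - 4961351) = ((-500407 - 286*√141/3) - 1270943)/(-732430 - 4961351) = (-1771350 - 286*√141/3)/(-5693781) = (-1771350 - 286*√141/3)*(-1/5693781) = 590450/1897927 + 286*√141/17081343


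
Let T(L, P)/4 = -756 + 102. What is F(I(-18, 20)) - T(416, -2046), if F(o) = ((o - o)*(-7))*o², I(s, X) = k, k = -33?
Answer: 2616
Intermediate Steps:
T(L, P) = -2616 (T(L, P) = 4*(-756 + 102) = 4*(-654) = -2616)
I(s, X) = -33
F(o) = 0 (F(o) = (0*(-7))*o² = 0*o² = 0)
F(I(-18, 20)) - T(416, -2046) = 0 - 1*(-2616) = 0 + 2616 = 2616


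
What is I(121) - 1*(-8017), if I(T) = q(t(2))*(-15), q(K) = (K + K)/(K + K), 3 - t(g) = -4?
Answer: 8002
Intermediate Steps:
t(g) = 7 (t(g) = 3 - 1*(-4) = 3 + 4 = 7)
q(K) = 1 (q(K) = (2*K)/((2*K)) = (2*K)*(1/(2*K)) = 1)
I(T) = -15 (I(T) = 1*(-15) = -15)
I(121) - 1*(-8017) = -15 - 1*(-8017) = -15 + 8017 = 8002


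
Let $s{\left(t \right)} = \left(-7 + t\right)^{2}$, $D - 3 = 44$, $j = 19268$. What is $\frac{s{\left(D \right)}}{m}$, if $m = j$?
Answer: $\frac{400}{4817} \approx 0.083039$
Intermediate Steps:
$m = 19268$
$D = 47$ ($D = 3 + 44 = 47$)
$\frac{s{\left(D \right)}}{m} = \frac{\left(-7 + 47\right)^{2}}{19268} = 40^{2} \cdot \frac{1}{19268} = 1600 \cdot \frac{1}{19268} = \frac{400}{4817}$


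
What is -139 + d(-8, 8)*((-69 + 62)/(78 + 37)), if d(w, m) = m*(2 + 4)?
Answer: -16321/115 ≈ -141.92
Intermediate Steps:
d(w, m) = 6*m (d(w, m) = m*6 = 6*m)
-139 + d(-8, 8)*((-69 + 62)/(78 + 37)) = -139 + (6*8)*((-69 + 62)/(78 + 37)) = -139 + 48*(-7/115) = -139 - 336/115 = -16321/115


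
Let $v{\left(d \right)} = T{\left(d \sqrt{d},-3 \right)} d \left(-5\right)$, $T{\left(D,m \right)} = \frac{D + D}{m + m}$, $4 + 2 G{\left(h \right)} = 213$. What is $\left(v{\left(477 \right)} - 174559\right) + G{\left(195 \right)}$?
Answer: $- \frac{348909}{2} + 1137645 \sqrt{53} \approx 8.1077 \cdot 10^{6}$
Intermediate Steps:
$G{\left(h \right)} = \frac{209}{2}$ ($G{\left(h \right)} = -2 + \frac{1}{2} \cdot 213 = -2 + \frac{213}{2} = \frac{209}{2}$)
$T{\left(D,m \right)} = \frac{D}{m}$ ($T{\left(D,m \right)} = \frac{2 D}{2 m} = 2 D \frac{1}{2 m} = \frac{D}{m}$)
$v{\left(d \right)} = \frac{5 d^{\frac{5}{2}}}{3}$ ($v{\left(d \right)} = \frac{d \sqrt{d}}{-3} d \left(-5\right) = d^{\frac{3}{2}} \left(- \frac{1}{3}\right) d \left(-5\right) = - \frac{d^{\frac{3}{2}}}{3} d \left(-5\right) = - \frac{d^{\frac{5}{2}}}{3} \left(-5\right) = \frac{5 d^{\frac{5}{2}}}{3}$)
$\left(v{\left(477 \right)} - 174559\right) + G{\left(195 \right)} = \left(\frac{5 \cdot 477^{\frac{5}{2}}}{3} - 174559\right) + \frac{209}{2} = \left(\frac{5 \cdot 682587 \sqrt{53}}{3} - 174559\right) + \frac{209}{2} = \left(1137645 \sqrt{53} - 174559\right) + \frac{209}{2} = \left(-174559 + 1137645 \sqrt{53}\right) + \frac{209}{2} = - \frac{348909}{2} + 1137645 \sqrt{53}$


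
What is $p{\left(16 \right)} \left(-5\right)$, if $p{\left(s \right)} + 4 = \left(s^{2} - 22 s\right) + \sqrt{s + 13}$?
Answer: $500 - 5 \sqrt{29} \approx 473.07$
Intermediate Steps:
$p{\left(s \right)} = -4 + s^{2} + \sqrt{13 + s} - 22 s$ ($p{\left(s \right)} = -4 + \left(\left(s^{2} - 22 s\right) + \sqrt{s + 13}\right) = -4 + \left(\left(s^{2} - 22 s\right) + \sqrt{13 + s}\right) = -4 + \left(s^{2} + \sqrt{13 + s} - 22 s\right) = -4 + s^{2} + \sqrt{13 + s} - 22 s$)
$p{\left(16 \right)} \left(-5\right) = \left(-4 + 16^{2} + \sqrt{13 + 16} - 352\right) \left(-5\right) = \left(-4 + 256 + \sqrt{29} - 352\right) \left(-5\right) = \left(-100 + \sqrt{29}\right) \left(-5\right) = 500 - 5 \sqrt{29}$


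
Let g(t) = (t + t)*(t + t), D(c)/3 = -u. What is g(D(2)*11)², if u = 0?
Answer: 0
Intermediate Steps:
D(c) = 0 (D(c) = 3*(-1*0) = 3*0 = 0)
g(t) = 4*t² (g(t) = (2*t)*(2*t) = 4*t²)
g(D(2)*11)² = (4*(0*11)²)² = (4*0²)² = (4*0)² = 0² = 0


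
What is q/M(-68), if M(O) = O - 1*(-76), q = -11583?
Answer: -11583/8 ≈ -1447.9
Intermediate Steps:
M(O) = 76 + O (M(O) = O + 76 = 76 + O)
q/M(-68) = -11583/(76 - 68) = -11583/8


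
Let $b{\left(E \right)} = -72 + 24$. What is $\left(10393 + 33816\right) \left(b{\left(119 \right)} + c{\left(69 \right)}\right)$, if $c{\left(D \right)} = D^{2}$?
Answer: $208357017$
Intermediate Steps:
$b{\left(E \right)} = -48$
$\left(10393 + 33816\right) \left(b{\left(119 \right)} + c{\left(69 \right)}\right) = \left(10393 + 33816\right) \left(-48 + 69^{2}\right) = 44209 \left(-48 + 4761\right) = 44209 \cdot 4713 = 208357017$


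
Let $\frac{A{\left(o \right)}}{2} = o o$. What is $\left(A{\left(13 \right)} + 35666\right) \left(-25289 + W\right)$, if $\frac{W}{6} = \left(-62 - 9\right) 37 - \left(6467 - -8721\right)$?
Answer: $-4758972716$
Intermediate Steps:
$W = -106890$ ($W = 6 \left(\left(-62 - 9\right) 37 - \left(6467 - -8721\right)\right) = 6 \left(\left(-71\right) 37 - \left(6467 + 8721\right)\right) = 6 \left(-2627 - 15188\right) = 6 \left(-17815\right) = -106890$)
$A{\left(o \right)} = 2 o^{2}$ ($A{\left(o \right)} = 2 o o = 2 o^{2}$)
$\left(A{\left(13 \right)} + 35666\right) \left(-25289 + W\right) = \left(2 \cdot 13^{2} + 35666\right) \left(-25289 - 106890\right) = \left(2 \cdot 169 + 35666\right) \left(-132179\right) = \left(338 + 35666\right) \left(-132179\right) = 36004 \left(-132179\right) = -4758972716$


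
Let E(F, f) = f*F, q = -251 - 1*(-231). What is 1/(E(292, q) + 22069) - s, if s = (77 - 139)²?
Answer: -62384275/16229 ≈ -3844.0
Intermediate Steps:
q = -20 (q = -251 + 231 = -20)
E(F, f) = F*f
s = 3844 (s = (-62)² = 3844)
1/(E(292, q) + 22069) - s = 1/(292*(-20) + 22069) - 1*3844 = 1/(-5840 + 22069) - 3844 = 1/16229 - 3844 = -62384275/16229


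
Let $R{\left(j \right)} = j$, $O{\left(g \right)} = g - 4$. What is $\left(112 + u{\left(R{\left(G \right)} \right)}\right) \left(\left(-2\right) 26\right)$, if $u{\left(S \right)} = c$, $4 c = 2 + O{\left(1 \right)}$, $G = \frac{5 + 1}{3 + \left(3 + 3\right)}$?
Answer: $-5811$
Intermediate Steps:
$O{\left(g \right)} = -4 + g$ ($O{\left(g \right)} = g - 4 = -4 + g$)
$G = \frac{2}{3}$ ($G = \frac{6}{3 + 6} = \frac{6}{9} = 6 \cdot \frac{1}{9} = \frac{2}{3} \approx 0.66667$)
$c = - \frac{1}{4}$ ($c = \frac{2 + \left(-4 + 1\right)}{4} = \frac{2 - 3}{4} = \frac{1}{4} \left(-1\right) = - \frac{1}{4} \approx -0.25$)
$u{\left(S \right)} = - \frac{1}{4}$
$\left(112 + u{\left(R{\left(G \right)} \right)}\right) \left(\left(-2\right) 26\right) = \left(112 - \frac{1}{4}\right) \left(\left(-2\right) 26\right) = \frac{447}{4} \left(-52\right) = -5811$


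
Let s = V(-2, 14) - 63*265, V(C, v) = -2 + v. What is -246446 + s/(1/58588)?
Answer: -977670050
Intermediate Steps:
s = -16683 (s = (-2 + 14) - 63*265 = 12 - 16695 = -16683)
-246446 + s/(1/58588) = -246446 - 16683/(1/58588) = -246446 - 16683/1/58588 = -246446 - 16683*58588 = -246446 - 977423604 = -977670050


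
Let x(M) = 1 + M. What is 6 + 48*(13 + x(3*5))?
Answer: 1398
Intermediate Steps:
6 + 48*(13 + x(3*5)) = 6 + 48*(13 + (1 + 3*5)) = 6 + 48*(13 + (1 + 15)) = 6 + 48*(13 + 16) = 6 + 48*29 = 6 + 1392 = 1398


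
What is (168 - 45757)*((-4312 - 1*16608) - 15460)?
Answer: 1658527820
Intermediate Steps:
(168 - 45757)*((-4312 - 1*16608) - 15460) = -45589*((-4312 - 16608) - 15460) = -45589*(-20920 - 15460) = -45589*(-36380) = 1658527820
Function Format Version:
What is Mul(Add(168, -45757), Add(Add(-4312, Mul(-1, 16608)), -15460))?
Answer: 1658527820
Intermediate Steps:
Mul(Add(168, -45757), Add(Add(-4312, Mul(-1, 16608)), -15460)) = Mul(-45589, Add(Add(-4312, -16608), -15460)) = Mul(-45589, Add(-20920, -15460)) = Mul(-45589, -36380) = 1658527820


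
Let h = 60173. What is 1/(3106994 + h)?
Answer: 1/3167167 ≈ 3.1574e-7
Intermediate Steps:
1/(3106994 + h) = 1/(3106994 + 60173) = 1/3167167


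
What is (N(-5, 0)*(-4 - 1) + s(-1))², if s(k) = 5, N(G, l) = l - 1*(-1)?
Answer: 0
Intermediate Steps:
N(G, l) = 1 + l (N(G, l) = l + 1 = 1 + l)
(N(-5, 0)*(-4 - 1) + s(-1))² = ((1 + 0)*(-4 - 1) + 5)² = (1*(-5) + 5)² = (-5 + 5)² = 0² = 0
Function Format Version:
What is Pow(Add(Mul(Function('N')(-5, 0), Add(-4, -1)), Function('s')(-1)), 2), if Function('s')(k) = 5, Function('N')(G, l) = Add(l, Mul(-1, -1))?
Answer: 0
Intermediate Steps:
Function('N')(G, l) = Add(1, l) (Function('N')(G, l) = Add(l, 1) = Add(1, l))
Pow(Add(Mul(Function('N')(-5, 0), Add(-4, -1)), Function('s')(-1)), 2) = Pow(Add(Mul(Add(1, 0), Add(-4, -1)), 5), 2) = Pow(Add(Mul(1, -5), 5), 2) = Pow(Add(-5, 5), 2) = Pow(0, 2) = 0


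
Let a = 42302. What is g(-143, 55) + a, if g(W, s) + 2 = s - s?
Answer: 42300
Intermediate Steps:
g(W, s) = -2 (g(W, s) = -2 + (s - s) = -2 + 0 = -2)
g(-143, 55) + a = -2 + 42302 = 42300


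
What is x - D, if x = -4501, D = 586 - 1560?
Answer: -3527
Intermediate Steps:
D = -974
x - D = -4501 - 1*(-974) = -4501 + 974 = -3527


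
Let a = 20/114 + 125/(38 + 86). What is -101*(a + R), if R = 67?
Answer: -48674021/7068 ≈ -6886.5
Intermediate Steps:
a = 8365/7068 (a = 20*(1/114) + 125/124 = 10/57 + 125*(1/124) = 10/57 + 125/124 = 8365/7068 ≈ 1.1835)
-101*(a + R) = -101*(8365/7068 + 67) = -101*481921/7068 = -48674021/7068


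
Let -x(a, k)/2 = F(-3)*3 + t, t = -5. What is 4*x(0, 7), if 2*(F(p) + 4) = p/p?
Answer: 124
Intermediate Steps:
F(p) = -7/2 (F(p) = -4 + (p/p)/2 = -4 + (1/2)*1 = -4 + 1/2 = -7/2)
x(a, k) = 31 (x(a, k) = -2*(-7/2*3 - 5) = -2*(-21/2 - 5) = -2*(-31/2) = 31)
4*x(0, 7) = 4*31 = 124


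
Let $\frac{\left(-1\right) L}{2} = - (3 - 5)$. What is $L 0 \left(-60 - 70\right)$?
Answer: $0$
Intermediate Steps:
$L = -4$ ($L = - 2 \left(- (3 - 5)\right) = - 2 \left(\left(-1\right) \left(-2\right)\right) = \left(-2\right) 2 = -4$)
$L 0 \left(-60 - 70\right) = \left(-4\right) 0 \left(-60 - 70\right) = 0 \left(-130\right) = 0$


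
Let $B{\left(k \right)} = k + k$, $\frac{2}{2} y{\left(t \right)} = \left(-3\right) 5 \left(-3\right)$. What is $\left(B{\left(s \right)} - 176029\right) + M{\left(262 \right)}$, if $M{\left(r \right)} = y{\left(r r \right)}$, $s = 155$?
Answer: $-175674$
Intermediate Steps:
$y{\left(t \right)} = 45$ ($y{\left(t \right)} = \left(-3\right) 5 \left(-3\right) = \left(-15\right) \left(-3\right) = 45$)
$M{\left(r \right)} = 45$
$B{\left(k \right)} = 2 k$
$\left(B{\left(s \right)} - 176029\right) + M{\left(262 \right)} = \left(2 \cdot 155 - 176029\right) + 45 = \left(310 - 176029\right) + 45 = -175719 + 45 = -175674$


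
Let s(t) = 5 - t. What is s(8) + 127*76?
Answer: 9649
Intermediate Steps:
s(8) + 127*76 = (5 - 1*8) + 127*76 = (5 - 8) + 9652 = -3 + 9652 = 9649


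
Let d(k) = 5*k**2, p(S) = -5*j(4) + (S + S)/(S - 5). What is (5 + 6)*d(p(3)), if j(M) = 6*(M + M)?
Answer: 3247695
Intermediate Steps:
j(M) = 12*M (j(M) = 6*(2*M) = 12*M)
p(S) = -240 + 2*S/(-5 + S) (p(S) = -60*4 + (S + S)/(S - 5) = -5*48 + (2*S)/(-5 + S) = -240 + 2*S/(-5 + S))
(5 + 6)*d(p(3)) = (5 + 6)*(5*(2*(600 - 119*3)/(-5 + 3))**2) = 11*(5*(2*(600 - 357)/(-2))**2) = 11*(5*(2*(-1/2)*243)**2) = 11*(5*(-243)**2) = 11*(5*59049) = 11*295245 = 3247695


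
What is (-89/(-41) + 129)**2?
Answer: 28922884/1681 ≈ 17206.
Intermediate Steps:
(-89/(-41) + 129)**2 = (-89*(-1/41) + 129)**2 = (89/41 + 129)**2 = (5378/41)**2 = 28922884/1681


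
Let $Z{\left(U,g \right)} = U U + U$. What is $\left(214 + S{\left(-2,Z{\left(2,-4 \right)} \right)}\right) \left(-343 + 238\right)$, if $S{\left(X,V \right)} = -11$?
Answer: $-21315$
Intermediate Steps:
$Z{\left(U,g \right)} = U + U^{2}$ ($Z{\left(U,g \right)} = U^{2} + U = U + U^{2}$)
$\left(214 + S{\left(-2,Z{\left(2,-4 \right)} \right)}\right) \left(-343 + 238\right) = \left(214 - 11\right) \left(-343 + 238\right) = 203 \left(-105\right) = -21315$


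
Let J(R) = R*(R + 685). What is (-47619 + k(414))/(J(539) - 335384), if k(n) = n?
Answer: -47205/324352 ≈ -0.14554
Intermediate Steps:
J(R) = R*(685 + R)
(-47619 + k(414))/(J(539) - 335384) = (-47619 + 414)/(539*(685 + 539) - 335384) = -47205/(539*1224 - 335384) = -47205/(659736 - 335384) = -47205/324352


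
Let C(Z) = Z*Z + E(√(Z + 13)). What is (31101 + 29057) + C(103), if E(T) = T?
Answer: 70767 + 2*√29 ≈ 70778.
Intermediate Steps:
C(Z) = Z² + √(13 + Z) (C(Z) = Z*Z + √(Z + 13) = Z² + √(13 + Z))
(31101 + 29057) + C(103) = (31101 + 29057) + (103² + √(13 + 103)) = 60158 + (10609 + √116) = 60158 + (10609 + 2*√29) = 70767 + 2*√29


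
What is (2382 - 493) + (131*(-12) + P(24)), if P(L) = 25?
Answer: 342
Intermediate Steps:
(2382 - 493) + (131*(-12) + P(24)) = (2382 - 493) + (131*(-12) + 25) = 1889 + (-1572 + 25) = 1889 - 1547 = 342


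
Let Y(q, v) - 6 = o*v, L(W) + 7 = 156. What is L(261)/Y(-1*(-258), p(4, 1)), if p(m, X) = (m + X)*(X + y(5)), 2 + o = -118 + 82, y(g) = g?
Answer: -149/1134 ≈ -0.13139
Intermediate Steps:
o = -38 (o = -2 + (-118 + 82) = -2 - 36 = -38)
L(W) = 149 (L(W) = -7 + 156 = 149)
p(m, X) = (5 + X)*(X + m) (p(m, X) = (m + X)*(X + 5) = (X + m)*(5 + X) = (5 + X)*(X + m))
Y(q, v) = 6 - 38*v
L(261)/Y(-1*(-258), p(4, 1)) = 149/(6 - 38*(1**2 + 5*1 + 5*4 + 1*4)) = 149/(6 - 38*(1 + 5 + 20 + 4)) = 149/(6 - 38*30) = 149/(6 - 1140) = 149/(-1134) = 149*(-1/1134) = -149/1134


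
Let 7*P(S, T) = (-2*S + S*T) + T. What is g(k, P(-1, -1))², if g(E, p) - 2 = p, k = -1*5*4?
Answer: 256/49 ≈ 5.2245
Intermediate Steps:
k = -20 (k = -5*4 = -20)
P(S, T) = -2*S/7 + T/7 + S*T/7 (P(S, T) = ((-2*S + S*T) + T)/7 = (T - 2*S + S*T)/7 = -2*S/7 + T/7 + S*T/7)
g(E, p) = 2 + p
g(k, P(-1, -1))² = (2 + (-2/7*(-1) + (⅐)*(-1) + (⅐)*(-1)*(-1)))² = (2 + (2/7 - ⅐ + ⅐))² = (2 + 2/7)² = (16/7)² = 256/49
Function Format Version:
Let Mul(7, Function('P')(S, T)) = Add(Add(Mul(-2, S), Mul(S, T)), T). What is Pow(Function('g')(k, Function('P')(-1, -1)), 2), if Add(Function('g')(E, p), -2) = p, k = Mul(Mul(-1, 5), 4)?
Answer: Rational(256, 49) ≈ 5.2245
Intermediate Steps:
k = -20 (k = Mul(-5, 4) = -20)
Function('P')(S, T) = Add(Mul(Rational(-2, 7), S), Mul(Rational(1, 7), T), Mul(Rational(1, 7), S, T)) (Function('P')(S, T) = Mul(Rational(1, 7), Add(Add(Mul(-2, S), Mul(S, T)), T)) = Mul(Rational(1, 7), Add(T, Mul(-2, S), Mul(S, T))) = Add(Mul(Rational(-2, 7), S), Mul(Rational(1, 7), T), Mul(Rational(1, 7), S, T)))
Function('g')(E, p) = Add(2, p)
Pow(Function('g')(k, Function('P')(-1, -1)), 2) = Pow(Add(2, Add(Mul(Rational(-2, 7), -1), Mul(Rational(1, 7), -1), Mul(Rational(1, 7), -1, -1))), 2) = Pow(Add(2, Add(Rational(2, 7), Rational(-1, 7), Rational(1, 7))), 2) = Pow(Add(2, Rational(2, 7)), 2) = Pow(Rational(16, 7), 2) = Rational(256, 49)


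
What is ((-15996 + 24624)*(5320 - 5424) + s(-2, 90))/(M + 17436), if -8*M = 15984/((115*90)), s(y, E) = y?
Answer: -515955550/10025589 ≈ -51.464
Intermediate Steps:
M = -111/575 (M = -1998/(115*90) = -1998/10350 = -⅛*888/575 = -111/575 ≈ -0.19304)
((-15996 + 24624)*(5320 - 5424) + s(-2, 90))/(M + 17436) = ((-15996 + 24624)*(5320 - 5424) - 2)/(-111/575 + 17436) = (8628*(-104) - 2)/(10025589/575) = (-897312 - 2)*(575/10025589) = -897314*575/10025589 = -515955550/10025589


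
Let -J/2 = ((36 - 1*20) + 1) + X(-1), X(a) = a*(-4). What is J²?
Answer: 1764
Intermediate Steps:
X(a) = -4*a
J = -42 (J = -2*(((36 - 1*20) + 1) - 4*(-1)) = -2*(((36 - 20) + 1) + 4) = -2*((16 + 1) + 4) = -2*(17 + 4) = -2*21 = -42)
J² = (-42)² = 1764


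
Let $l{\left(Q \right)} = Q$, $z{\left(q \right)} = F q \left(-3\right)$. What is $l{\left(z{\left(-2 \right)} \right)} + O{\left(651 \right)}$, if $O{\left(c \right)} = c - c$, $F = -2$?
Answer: $-12$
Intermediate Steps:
$z{\left(q \right)} = 6 q$ ($z{\left(q \right)} = - 2 q \left(-3\right) = 6 q$)
$O{\left(c \right)} = 0$
$l{\left(z{\left(-2 \right)} \right)} + O{\left(651 \right)} = 6 \left(-2\right) + 0 = -12 + 0 = -12$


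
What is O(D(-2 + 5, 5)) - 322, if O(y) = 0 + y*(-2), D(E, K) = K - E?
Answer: -326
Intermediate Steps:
O(y) = -2*y (O(y) = 0 - 2*y = -2*y)
O(D(-2 + 5, 5)) - 322 = -2*(5 - (-2 + 5)) - 322 = -2*(5 - 1*3) - 322 = -2*(5 - 3) - 322 = -2*2 - 322 = -4 - 322 = -326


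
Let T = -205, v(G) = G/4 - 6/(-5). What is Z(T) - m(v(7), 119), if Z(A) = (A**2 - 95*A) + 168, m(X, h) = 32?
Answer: 61636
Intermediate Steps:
v(G) = 6/5 + G/4 (v(G) = G*(1/4) - 6*(-1/5) = G/4 + 6/5 = 6/5 + G/4)
Z(A) = 168 + A**2 - 95*A
Z(T) - m(v(7), 119) = (168 + (-205)**2 - 95*(-205)) - 1*32 = (168 + 42025 + 19475) - 32 = 61668 - 32 = 61636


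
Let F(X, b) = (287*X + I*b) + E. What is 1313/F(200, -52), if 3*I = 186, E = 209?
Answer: 1313/54385 ≈ 0.024143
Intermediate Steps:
I = 62 (I = (⅓)*186 = 62)
F(X, b) = 209 + 62*b + 287*X (F(X, b) = (287*X + 62*b) + 209 = (62*b + 287*X) + 209 = 209 + 62*b + 287*X)
1313/F(200, -52) = 1313/(209 + 62*(-52) + 287*200) = 1313/(209 - 3224 + 57400) = 1313/54385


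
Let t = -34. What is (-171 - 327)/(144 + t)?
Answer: -249/55 ≈ -4.5273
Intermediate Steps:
(-171 - 327)/(144 + t) = (-171 - 327)/(144 - 34) = -498/110 = -498*1/110 = -249/55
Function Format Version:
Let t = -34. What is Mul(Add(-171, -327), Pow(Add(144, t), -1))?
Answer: Rational(-249, 55) ≈ -4.5273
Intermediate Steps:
Mul(Add(-171, -327), Pow(Add(144, t), -1)) = Mul(Add(-171, -327), Pow(Add(144, -34), -1)) = Mul(-498, Pow(110, -1)) = Mul(-498, Rational(1, 110)) = Rational(-249, 55)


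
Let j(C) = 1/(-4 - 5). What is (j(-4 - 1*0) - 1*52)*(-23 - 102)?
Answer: 58625/9 ≈ 6513.9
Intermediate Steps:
j(C) = -⅑ (j(C) = 1/(-9) = -⅑)
(j(-4 - 1*0) - 1*52)*(-23 - 102) = (-⅑ - 1*52)*(-23 - 102) = (-⅑ - 52)*(-125) = -469/9*(-125) = 58625/9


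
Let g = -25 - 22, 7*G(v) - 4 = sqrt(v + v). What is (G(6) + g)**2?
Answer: 15091/7 - 1300*sqrt(3)/49 ≈ 2109.9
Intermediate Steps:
G(v) = 4/7 + sqrt(2)*sqrt(v)/7 (G(v) = 4/7 + sqrt(v + v)/7 = 4/7 + sqrt(2*v)/7 = 4/7 + (sqrt(2)*sqrt(v))/7 = 4/7 + sqrt(2)*sqrt(v)/7)
g = -47
(G(6) + g)**2 = ((4/7 + sqrt(2)*sqrt(6)/7) - 47)**2 = ((4/7 + 2*sqrt(3)/7) - 47)**2 = (-325/7 + 2*sqrt(3)/7)**2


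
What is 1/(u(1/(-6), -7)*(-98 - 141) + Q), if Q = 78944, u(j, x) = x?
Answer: 1/80617 ≈ 1.2404e-5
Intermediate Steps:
1/(u(1/(-6), -7)*(-98 - 141) + Q) = 1/(-7*(-98 - 141) + 78944) = 1/(-7*(-239) + 78944) = 1/(1673 + 78944) = 1/80617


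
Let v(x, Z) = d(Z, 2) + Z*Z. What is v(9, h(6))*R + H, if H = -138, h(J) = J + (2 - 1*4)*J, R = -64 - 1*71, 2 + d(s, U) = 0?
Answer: -4728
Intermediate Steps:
d(s, U) = -2 (d(s, U) = -2 + 0 = -2)
R = -135 (R = -64 - 71 = -135)
h(J) = -J (h(J) = J + (2 - 4)*J = J - 2*J = -J)
v(x, Z) = -2 + Z² (v(x, Z) = -2 + Z*Z = -2 + Z²)
v(9, h(6))*R + H = (-2 + (-1*6)²)*(-135) - 138 = (-2 + (-6)²)*(-135) - 138 = (-2 + 36)*(-135) - 138 = 34*(-135) - 138 = -4590 - 138 = -4728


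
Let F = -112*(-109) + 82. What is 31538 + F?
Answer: 43828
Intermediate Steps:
F = 12290 (F = 12208 + 82 = 12290)
31538 + F = 31538 + 12290 = 43828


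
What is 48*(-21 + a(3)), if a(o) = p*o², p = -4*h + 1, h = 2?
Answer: -4032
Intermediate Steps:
p = -7 (p = -4*2 + 1 = -8 + 1 = -7)
a(o) = -7*o²
48*(-21 + a(3)) = 48*(-21 - 7*3²) = 48*(-21 - 7*9) = 48*(-21 - 63) = 48*(-84) = -4032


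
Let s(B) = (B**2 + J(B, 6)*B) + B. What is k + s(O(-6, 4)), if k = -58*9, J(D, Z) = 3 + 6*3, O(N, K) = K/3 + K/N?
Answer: -4562/9 ≈ -506.89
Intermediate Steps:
O(N, K) = K/3 + K/N (O(N, K) = K*(1/3) + K/N = K/3 + K/N)
J(D, Z) = 21 (J(D, Z) = 3 + 18 = 21)
s(B) = B**2 + 22*B (s(B) = (B**2 + 21*B) + B = B**2 + 22*B)
k = -522
k + s(O(-6, 4)) = -522 + ((1/3)*4 + 4/(-6))*(22 + ((1/3)*4 + 4/(-6))) = -522 + (4/3 + 4*(-1/6))*(22 + (4/3 + 4*(-1/6))) = -522 + (4/3 - 2/3)*(22 + (4/3 - 2/3)) = -522 + 2*(22 + 2/3)/3 = -522 + (2/3)*(68/3) = -522 + 136/9 = -4562/9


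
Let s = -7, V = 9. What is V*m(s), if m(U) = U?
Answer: -63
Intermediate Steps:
V*m(s) = 9*(-7) = -63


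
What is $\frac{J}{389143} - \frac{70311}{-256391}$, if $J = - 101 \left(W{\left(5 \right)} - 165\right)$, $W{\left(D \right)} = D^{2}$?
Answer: $\frac{30986402213}{99772762913} \approx 0.31057$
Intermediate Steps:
$J = 14140$ ($J = - 101 \left(5^{2} - 165\right) = - 101 \left(25 - 165\right) = \left(-101\right) \left(-140\right) = 14140$)
$\frac{J}{389143} - \frac{70311}{-256391} = \frac{14140}{389143} - \frac{70311}{-256391} = 14140 \cdot \frac{1}{389143} - - \frac{70311}{256391} = \frac{14140}{389143} + \frac{70311}{256391} = \frac{30986402213}{99772762913}$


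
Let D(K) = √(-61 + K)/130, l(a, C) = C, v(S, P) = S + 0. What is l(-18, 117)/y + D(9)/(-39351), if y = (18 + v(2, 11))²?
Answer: 117/400 - I*√13/2557815 ≈ 0.2925 - 1.4096e-6*I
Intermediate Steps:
v(S, P) = S
y = 400 (y = (18 + 2)² = 20² = 400)
D(K) = √(-61 + K)/130 (D(K) = √(-61 + K)*(1/130) = √(-61 + K)/130)
l(-18, 117)/y + D(9)/(-39351) = 117/400 + (√(-61 + 9)/130)/(-39351) = 117*(1/400) + (√(-52)/130)*(-1/39351) = 117/400 + ((2*I*√13)/130)*(-1/39351) = 117/400 + (I*√13/65)*(-1/39351) = 117/400 - I*√13/2557815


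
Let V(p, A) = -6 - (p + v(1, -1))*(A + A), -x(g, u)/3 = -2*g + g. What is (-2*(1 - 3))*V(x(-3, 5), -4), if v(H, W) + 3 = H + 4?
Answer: -248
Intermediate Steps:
v(H, W) = 1 + H (v(H, W) = -3 + (H + 4) = -3 + (4 + H) = 1 + H)
x(g, u) = 3*g (x(g, u) = -3*(-2*g + g) = -(-3)*g = 3*g)
V(p, A) = -6 - 2*A*(2 + p) (V(p, A) = -6 - (p + (1 + 1))*(A + A) = -6 - (p + 2)*2*A = -6 - (2 + p)*2*A = -6 - 2*A*(2 + p))
(-2*(1 - 3))*V(x(-3, 5), -4) = (-2*(1 - 3))*(-6 - 4*(-4) - 2*(-4)*3*(-3)) = (-2*(-2))*(-6 + 16 - 2*(-4)*(-9)) = 4*(-6 + 16 - 72) = 4*(-62) = -248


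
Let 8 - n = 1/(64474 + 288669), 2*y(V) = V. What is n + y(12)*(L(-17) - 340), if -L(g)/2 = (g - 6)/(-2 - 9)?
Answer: -7990919815/3884573 ≈ -2057.1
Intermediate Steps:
y(V) = V/2
L(g) = -12/11 + 2*g/11 (L(g) = -2*(g - 6)/(-2 - 9) = -2*(-6 + g)/(-11) = -2*(-6 + g)*(-1)/11 = -2*(6/11 - g/11) = -12/11 + 2*g/11)
n = 2825143/353143 (n = 8 - 1/(64474 + 288669) = 8 - 1/353143 = 2825143/353143 ≈ 8.0000)
n + y(12)*(L(-17) - 340) = 2825143/353143 + ((½)*12)*((-12/11 + (2/11)*(-17)) - 340) = 2825143/353143 + 6*((-12/11 - 34/11) - 340) = 2825143/353143 + 6*(-46/11 - 340) = 2825143/353143 + 6*(-3786/11) = 2825143/353143 - 22716/11 = -7990919815/3884573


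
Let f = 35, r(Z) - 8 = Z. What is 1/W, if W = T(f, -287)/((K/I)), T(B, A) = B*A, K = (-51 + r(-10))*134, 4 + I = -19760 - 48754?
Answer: -3551/344131655 ≈ -1.0319e-5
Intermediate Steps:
r(Z) = 8 + Z
I = -68518 (I = -4 + (-19760 - 48754) = -4 - 68514 = -68518)
K = -7102 (K = (-51 + (8 - 10))*134 = (-51 - 2)*134 = -53*134 = -7102)
T(B, A) = A*B
W = -344131655/3551 (W = (-287*35)/((-7102/(-68518))) = -10045/((-7102*(-1/68518))) = -10045/3551/34259 = -10045*34259/3551 = -344131655/3551 ≈ -96911.)
1/W = 1/(-344131655/3551) = -3551/344131655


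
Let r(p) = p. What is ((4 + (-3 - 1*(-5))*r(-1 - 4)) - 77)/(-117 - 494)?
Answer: 83/611 ≈ 0.13584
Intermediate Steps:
((4 + (-3 - 1*(-5))*r(-1 - 4)) - 77)/(-117 - 494) = ((4 + (-3 - 1*(-5))*(-1 - 4)) - 77)/(-117 - 494) = ((4 + (-3 + 5)*(-5)) - 77)/(-611) = ((4 + 2*(-5)) - 77)*(-1/611) = ((4 - 10) - 77)*(-1/611) = (-6 - 77)*(-1/611) = -83*(-1/611) = 83/611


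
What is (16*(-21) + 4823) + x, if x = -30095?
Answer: -25608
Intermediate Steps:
(16*(-21) + 4823) + x = (16*(-21) + 4823) - 30095 = (-336 + 4823) - 30095 = 4487 - 30095 = -25608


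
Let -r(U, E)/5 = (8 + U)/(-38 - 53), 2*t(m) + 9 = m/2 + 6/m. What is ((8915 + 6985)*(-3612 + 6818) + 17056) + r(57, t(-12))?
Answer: 356947217/7 ≈ 5.0992e+7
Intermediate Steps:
t(m) = -9/2 + 3/m + m/4 (t(m) = -9/2 + (m/2 + 6/m)/2 = -9/2 + (3/m + m/4) = -9/2 + 3/m + m/4)
r(U, E) = 40/91 + 5*U/91 (r(U, E) = -5*(8 + U)/(-38 - 53) = -5*(8 + U)/(-91) = -5*(8 + U)*(-1)/91 = -5*(-8/91 - U/91) = 40/91 + 5*U/91)
((8915 + 6985)*(-3612 + 6818) + 17056) + r(57, t(-12)) = ((8915 + 6985)*(-3612 + 6818) + 17056) + (40/91 + (5/91)*57) = (15900*3206 + 17056) + (40/91 + 285/91) = (50975400 + 17056) + 25/7 = 50992456 + 25/7 = 356947217/7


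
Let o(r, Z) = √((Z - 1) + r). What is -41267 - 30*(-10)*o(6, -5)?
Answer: -41267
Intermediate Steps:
o(r, Z) = √(-1 + Z + r) (o(r, Z) = √((-1 + Z) + r) = √(-1 + Z + r))
-41267 - 30*(-10)*o(6, -5) = -41267 - 30*(-10)*√(-1 - 5 + 6) = -41267 - (-300)*√0 = -41267 - (-300)*0 = -41267 - 1*0 = -41267 + 0 = -41267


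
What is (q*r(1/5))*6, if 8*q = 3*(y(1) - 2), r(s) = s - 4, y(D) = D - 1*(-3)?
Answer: -171/10 ≈ -17.100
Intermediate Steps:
y(D) = 3 + D (y(D) = D + 3 = 3 + D)
r(s) = -4 + s
q = ¾ (q = (3*((3 + 1) - 2))/8 = (3*(4 - 2))/8 = (3*2)/8 = (⅛)*6 = ¾ ≈ 0.75000)
(q*r(1/5))*6 = (3*(-4 + 1/5)/4)*6 = (3*(-4 + ⅕)/4)*6 = ((¾)*(-19/5))*6 = -57/20*6 = -171/10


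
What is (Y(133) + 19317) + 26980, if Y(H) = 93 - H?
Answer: 46257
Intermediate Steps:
(Y(133) + 19317) + 26980 = ((93 - 1*133) + 19317) + 26980 = ((93 - 133) + 19317) + 26980 = (-40 + 19317) + 26980 = 19277 + 26980 = 46257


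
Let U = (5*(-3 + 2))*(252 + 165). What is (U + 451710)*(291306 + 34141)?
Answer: 146329107375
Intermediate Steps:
U = -2085 (U = (5*(-1))*417 = -5*417 = -2085)
(U + 451710)*(291306 + 34141) = (-2085 + 451710)*(291306 + 34141) = 449625*325447 = 146329107375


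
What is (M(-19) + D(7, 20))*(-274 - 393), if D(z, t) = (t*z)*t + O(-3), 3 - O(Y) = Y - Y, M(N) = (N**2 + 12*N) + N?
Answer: -1945639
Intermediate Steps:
M(N) = N**2 + 13*N
O(Y) = 3 (O(Y) = 3 - (Y - Y) = 3 - 1*0 = 3 + 0 = 3)
D(z, t) = 3 + z*t**2 (D(z, t) = (t*z)*t + 3 = z*t**2 + 3 = 3 + z*t**2)
(M(-19) + D(7, 20))*(-274 - 393) = (-19*(13 - 19) + (3 + 7*20**2))*(-274 - 393) = (-19*(-6) + (3 + 7*400))*(-667) = (114 + (3 + 2800))*(-667) = (114 + 2803)*(-667) = 2917*(-667) = -1945639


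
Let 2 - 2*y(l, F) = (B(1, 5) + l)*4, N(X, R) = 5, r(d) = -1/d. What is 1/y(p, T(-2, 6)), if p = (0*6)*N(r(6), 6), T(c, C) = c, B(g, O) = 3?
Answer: -1/5 ≈ -0.20000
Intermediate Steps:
p = 0 (p = (0*6)*5 = 0*5 = 0)
y(l, F) = -5 - 2*l (y(l, F) = 1 - (3 + l)*4/2 = 1 - (12 + 4*l)/2 = 1 + (-6 - 2*l) = -5 - 2*l)
1/y(p, T(-2, 6)) = 1/(-5 - 2*0) = 1/(-5 + 0) = 1/(-5) = -1/5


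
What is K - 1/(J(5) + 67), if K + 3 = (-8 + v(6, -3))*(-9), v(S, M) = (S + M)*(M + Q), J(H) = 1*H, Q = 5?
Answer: 1079/72 ≈ 14.986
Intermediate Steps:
J(H) = H
v(S, M) = (5 + M)*(M + S) (v(S, M) = (S + M)*(M + 5) = (M + S)*(5 + M) = (5 + M)*(M + S))
K = 15 (K = -3 + (-8 + ((-3)² + 5*(-3) + 5*6 - 3*6))*(-9) = -3 + (-8 + (9 - 15 + 30 - 18))*(-9) = -3 + (-8 + 6)*(-9) = -3 - 2*(-9) = -3 + 18 = 15)
K - 1/(J(5) + 67) = 15 - 1/(5 + 67) = 15 - 1/72 = 1079/72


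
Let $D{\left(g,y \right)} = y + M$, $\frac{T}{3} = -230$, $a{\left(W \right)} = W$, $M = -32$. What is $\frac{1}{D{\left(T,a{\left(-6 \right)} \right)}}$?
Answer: $- \frac{1}{38} \approx -0.026316$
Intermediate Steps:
$T = -690$ ($T = 3 \left(-230\right) = -690$)
$D{\left(g,y \right)} = -32 + y$ ($D{\left(g,y \right)} = y - 32 = -32 + y$)
$\frac{1}{D{\left(T,a{\left(-6 \right)} \right)}} = \frac{1}{-32 - 6} = \frac{1}{-38} = - \frac{1}{38}$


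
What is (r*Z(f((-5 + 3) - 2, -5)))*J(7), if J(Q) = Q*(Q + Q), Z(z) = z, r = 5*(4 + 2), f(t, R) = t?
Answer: -11760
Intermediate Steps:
r = 30 (r = 5*6 = 30)
J(Q) = 2*Q² (J(Q) = Q*(2*Q) = 2*Q²)
(r*Z(f((-5 + 3) - 2, -5)))*J(7) = (30*((-5 + 3) - 2))*(2*7²) = (30*(-2 - 2))*(2*49) = (30*(-4))*98 = -120*98 = -11760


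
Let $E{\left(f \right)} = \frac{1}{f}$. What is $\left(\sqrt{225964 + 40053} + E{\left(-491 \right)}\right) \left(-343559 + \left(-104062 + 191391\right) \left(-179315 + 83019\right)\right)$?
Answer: $\frac{8409776943}{491} - 8409776943 \sqrt{266017} \approx -4.3375 \cdot 10^{12}$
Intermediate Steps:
$\left(\sqrt{225964 + 40053} + E{\left(-491 \right)}\right) \left(-343559 + \left(-104062 + 191391\right) \left(-179315 + 83019\right)\right) = \left(\sqrt{225964 + 40053} + \frac{1}{-491}\right) \left(-343559 + \left(-104062 + 191391\right) \left(-179315 + 83019\right)\right) = \left(\sqrt{266017} - \frac{1}{491}\right) \left(-343559 + 87329 \left(-96296\right)\right) = \left(- \frac{1}{491} + \sqrt{266017}\right) \left(-343559 - 8409433384\right) = \left(- \frac{1}{491} + \sqrt{266017}\right) \left(-8409776943\right) = \frac{8409776943}{491} - 8409776943 \sqrt{266017}$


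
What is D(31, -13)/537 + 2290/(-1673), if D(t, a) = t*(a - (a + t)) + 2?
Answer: -2834137/898401 ≈ -3.1546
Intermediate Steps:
D(t, a) = 2 - t² (D(t, a) = t*(a + (-a - t)) + 2 = t*(-t) + 2 = -t² + 2 = 2 - t²)
D(31, -13)/537 + 2290/(-1673) = (2 - 1*31²)/537 + 2290/(-1673) = (2 - 1*961)*(1/537) + 2290*(-1/1673) = (2 - 961)*(1/537) - 2290/1673 = -959*1/537 - 2290/1673 = -959/537 - 2290/1673 = -2834137/898401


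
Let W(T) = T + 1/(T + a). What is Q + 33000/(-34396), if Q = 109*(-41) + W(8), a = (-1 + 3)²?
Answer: -460412069/103188 ≈ -4461.9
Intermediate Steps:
a = 4 (a = 2² = 4)
W(T) = T + 1/(4 + T) (W(T) = T + 1/(T + 4) = T + 1/(4 + T))
Q = -53531/12 (Q = 109*(-41) + (1 + 8² + 4*8)/(4 + 8) = -4469 + (1 + 64 + 32)/12 = -4469 + (1/12)*97 = -4469 + 97/12 = -53531/12 ≈ -4460.9)
Q + 33000/(-34396) = -53531/12 + 33000/(-34396) = -53531/12 + 33000*(-1/34396) = -53531/12 - 8250/8599 = -460412069/103188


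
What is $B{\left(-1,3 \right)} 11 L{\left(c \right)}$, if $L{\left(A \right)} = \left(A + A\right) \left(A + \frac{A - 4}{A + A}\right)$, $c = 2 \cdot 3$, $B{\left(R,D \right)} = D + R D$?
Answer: $0$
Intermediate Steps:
$B{\left(R,D \right)} = D + D R$
$c = 6$
$L{\left(A \right)} = 2 A \left(A + \frac{-4 + A}{2 A}\right)$
$B{\left(-1,3 \right)} 11 L{\left(c \right)} = 3 \left(1 - 1\right) 11 \left(-4 + 6 + 2 \cdot 6^{2}\right) = 3 \cdot 0 \cdot 11 \left(-4 + 6 + 2 \cdot 36\right) = 0 \cdot 11 \left(-4 + 6 + 72\right) = 0 \cdot 74 = 0$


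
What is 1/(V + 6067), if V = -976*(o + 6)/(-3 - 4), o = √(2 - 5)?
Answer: 338275/2338163353 - 6832*I*√3/2338163353 ≈ 0.00014468 - 5.061e-6*I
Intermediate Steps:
o = I*√3 (o = √(-3) = I*√3 ≈ 1.732*I)
V = 5856/7 + 976*I*√3/7 (V = -976*(I*√3 + 6)/(-3 - 4) = -976*(6 + I*√3)/(-7) = -976*(6 + I*√3)*(-1)/7 = -976*(-6/7 - I*√3/7) = 5856/7 + 976*I*√3/7 ≈ 836.57 + 241.5*I)
1/(V + 6067) = 1/((5856/7 + 976*I*√3/7) + 6067) = 1/(48325/7 + 976*I*√3/7)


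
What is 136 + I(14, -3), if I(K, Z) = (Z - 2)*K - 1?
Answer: 65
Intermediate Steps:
I(K, Z) = -1 + K*(-2 + Z) (I(K, Z) = (-2 + Z)*K - 1 = K*(-2 + Z) - 1 = -1 + K*(-2 + Z))
136 + I(14, -3) = 136 + (-1 - 2*14 + 14*(-3)) = 136 + (-1 - 28 - 42) = 136 - 71 = 65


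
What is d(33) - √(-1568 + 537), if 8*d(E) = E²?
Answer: 1089/8 - I*√1031 ≈ 136.13 - 32.109*I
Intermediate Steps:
d(E) = E²/8
d(33) - √(-1568 + 537) = (⅛)*33² - √(-1568 + 537) = (⅛)*1089 - √(-1031) = 1089/8 - I*√1031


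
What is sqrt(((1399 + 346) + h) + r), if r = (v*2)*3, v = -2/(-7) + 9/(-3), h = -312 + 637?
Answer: 2*sqrt(25158)/7 ≈ 45.318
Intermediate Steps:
h = 325
v = -19/7 (v = -2*(-1/7) + 9*(-1/3) = 2/7 - 3 = -19/7 ≈ -2.7143)
r = -114/7 (r = -19/7*2*3 = -38/7*3 = -114/7 ≈ -16.286)
sqrt(((1399 + 346) + h) + r) = sqrt(((1399 + 346) + 325) - 114/7) = sqrt((1745 + 325) - 114/7) = sqrt(2070 - 114/7) = sqrt(14376/7) = 2*sqrt(25158)/7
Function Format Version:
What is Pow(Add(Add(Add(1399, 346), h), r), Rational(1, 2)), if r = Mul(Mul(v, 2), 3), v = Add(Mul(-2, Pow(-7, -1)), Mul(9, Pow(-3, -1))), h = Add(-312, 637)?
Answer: Mul(Rational(2, 7), Pow(25158, Rational(1, 2))) ≈ 45.318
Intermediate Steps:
h = 325
v = Rational(-19, 7) (v = Add(Mul(-2, Rational(-1, 7)), Mul(9, Rational(-1, 3))) = Add(Rational(2, 7), -3) = Rational(-19, 7) ≈ -2.7143)
r = Rational(-114, 7) (r = Mul(Mul(Rational(-19, 7), 2), 3) = Mul(Rational(-38, 7), 3) = Rational(-114, 7) ≈ -16.286)
Pow(Add(Add(Add(1399, 346), h), r), Rational(1, 2)) = Pow(Add(Add(Add(1399, 346), 325), Rational(-114, 7)), Rational(1, 2)) = Pow(Add(Add(1745, 325), Rational(-114, 7)), Rational(1, 2)) = Pow(Add(2070, Rational(-114, 7)), Rational(1, 2)) = Pow(Rational(14376, 7), Rational(1, 2)) = Mul(Rational(2, 7), Pow(25158, Rational(1, 2)))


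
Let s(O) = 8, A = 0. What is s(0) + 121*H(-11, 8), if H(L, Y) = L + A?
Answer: -1323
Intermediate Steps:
H(L, Y) = L (H(L, Y) = L + 0 = L)
s(0) + 121*H(-11, 8) = 8 + 121*(-11) = 8 - 1331 = -1323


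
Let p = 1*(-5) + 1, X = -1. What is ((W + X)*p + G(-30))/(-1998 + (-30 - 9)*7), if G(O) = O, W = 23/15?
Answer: 482/34065 ≈ 0.014149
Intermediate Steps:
W = 23/15 (W = 23*(1/15) = 23/15 ≈ 1.5333)
p = -4 (p = -5 + 1 = -4)
((W + X)*p + G(-30))/(-1998 + (-30 - 9)*7) = ((23/15 - 1)*(-4) - 30)/(-1998 + (-30 - 9)*7) = ((8/15)*(-4) - 30)/(-1998 - 39*7) = (-32/15 - 30)/(-1998 - 273) = -482/15/(-2271) = -482/15*(-1/2271) = 482/34065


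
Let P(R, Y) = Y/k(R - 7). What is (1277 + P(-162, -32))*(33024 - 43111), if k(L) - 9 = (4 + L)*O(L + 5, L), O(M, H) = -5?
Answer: -5371256891/417 ≈ -1.2881e+7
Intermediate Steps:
k(L) = -11 - 5*L (k(L) = 9 + (4 + L)*(-5) = 9 + (-20 - 5*L) = -11 - 5*L)
P(R, Y) = Y/(24 - 5*R) (P(R, Y) = Y/(-11 - 5*(R - 7)) = Y/(-11 - 5*(-7 + R)) = Y/(-11 + (35 - 5*R)) = Y/(24 - 5*R))
(1277 + P(-162, -32))*(33024 - 43111) = (1277 - 32/(24 - 5*(-162)))*(33024 - 43111) = (1277 - 32/(24 + 810))*(-10087) = (1277 - 32/834)*(-10087) = (1277 - 32*1/834)*(-10087) = (1277 - 16/417)*(-10087) = (532493/417)*(-10087) = -5371256891/417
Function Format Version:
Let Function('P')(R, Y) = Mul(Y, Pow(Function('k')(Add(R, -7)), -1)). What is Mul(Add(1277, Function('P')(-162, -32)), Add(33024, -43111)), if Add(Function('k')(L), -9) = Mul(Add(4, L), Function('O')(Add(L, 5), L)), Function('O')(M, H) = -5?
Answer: Rational(-5371256891, 417) ≈ -1.2881e+7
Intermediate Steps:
Function('k')(L) = Add(-11, Mul(-5, L)) (Function('k')(L) = Add(9, Mul(Add(4, L), -5)) = Add(9, Add(-20, Mul(-5, L))) = Add(-11, Mul(-5, L)))
Function('P')(R, Y) = Mul(Y, Pow(Add(24, Mul(-5, R)), -1)) (Function('P')(R, Y) = Mul(Y, Pow(Add(-11, Mul(-5, Add(R, -7))), -1)) = Mul(Y, Pow(Add(-11, Mul(-5, Add(-7, R))), -1)) = Mul(Y, Pow(Add(-11, Add(35, Mul(-5, R))), -1)) = Mul(Y, Pow(Add(24, Mul(-5, R)), -1)))
Mul(Add(1277, Function('P')(-162, -32)), Add(33024, -43111)) = Mul(Add(1277, Mul(-32, Pow(Add(24, Mul(-5, -162)), -1))), Add(33024, -43111)) = Mul(Add(1277, Mul(-32, Pow(Add(24, 810), -1))), -10087) = Mul(Add(1277, Mul(-32, Pow(834, -1))), -10087) = Mul(Add(1277, Mul(-32, Rational(1, 834))), -10087) = Mul(Add(1277, Rational(-16, 417)), -10087) = Mul(Rational(532493, 417), -10087) = Rational(-5371256891, 417)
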